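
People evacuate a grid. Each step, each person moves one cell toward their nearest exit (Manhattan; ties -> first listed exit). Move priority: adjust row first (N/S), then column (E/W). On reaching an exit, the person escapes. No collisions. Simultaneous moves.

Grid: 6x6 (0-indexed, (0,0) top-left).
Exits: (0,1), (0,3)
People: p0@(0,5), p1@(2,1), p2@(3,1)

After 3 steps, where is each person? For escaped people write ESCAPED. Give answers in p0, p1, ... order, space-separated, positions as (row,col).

Step 1: p0:(0,5)->(0,4) | p1:(2,1)->(1,1) | p2:(3,1)->(2,1)
Step 2: p0:(0,4)->(0,3)->EXIT | p1:(1,1)->(0,1)->EXIT | p2:(2,1)->(1,1)
Step 3: p0:escaped | p1:escaped | p2:(1,1)->(0,1)->EXIT

ESCAPED ESCAPED ESCAPED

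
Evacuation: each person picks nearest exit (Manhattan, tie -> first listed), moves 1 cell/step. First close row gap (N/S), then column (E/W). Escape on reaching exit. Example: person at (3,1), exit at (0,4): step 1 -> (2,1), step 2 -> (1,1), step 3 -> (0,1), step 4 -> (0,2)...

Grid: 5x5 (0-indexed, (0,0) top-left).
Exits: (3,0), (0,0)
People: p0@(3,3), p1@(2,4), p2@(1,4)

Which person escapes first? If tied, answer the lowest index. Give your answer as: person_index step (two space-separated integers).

Step 1: p0:(3,3)->(3,2) | p1:(2,4)->(3,4) | p2:(1,4)->(0,4)
Step 2: p0:(3,2)->(3,1) | p1:(3,4)->(3,3) | p2:(0,4)->(0,3)
Step 3: p0:(3,1)->(3,0)->EXIT | p1:(3,3)->(3,2) | p2:(0,3)->(0,2)
Step 4: p0:escaped | p1:(3,2)->(3,1) | p2:(0,2)->(0,1)
Step 5: p0:escaped | p1:(3,1)->(3,0)->EXIT | p2:(0,1)->(0,0)->EXIT
Exit steps: [3, 5, 5]
First to escape: p0 at step 3

Answer: 0 3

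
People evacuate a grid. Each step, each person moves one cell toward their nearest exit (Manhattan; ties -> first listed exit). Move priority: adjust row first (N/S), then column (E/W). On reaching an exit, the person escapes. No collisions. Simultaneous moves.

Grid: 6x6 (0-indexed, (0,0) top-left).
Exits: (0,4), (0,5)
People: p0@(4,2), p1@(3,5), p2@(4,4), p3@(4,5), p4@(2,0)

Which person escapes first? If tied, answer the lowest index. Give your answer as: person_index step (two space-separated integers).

Step 1: p0:(4,2)->(3,2) | p1:(3,5)->(2,5) | p2:(4,4)->(3,4) | p3:(4,5)->(3,5) | p4:(2,0)->(1,0)
Step 2: p0:(3,2)->(2,2) | p1:(2,5)->(1,5) | p2:(3,4)->(2,4) | p3:(3,5)->(2,5) | p4:(1,0)->(0,0)
Step 3: p0:(2,2)->(1,2) | p1:(1,5)->(0,5)->EXIT | p2:(2,4)->(1,4) | p3:(2,5)->(1,5) | p4:(0,0)->(0,1)
Step 4: p0:(1,2)->(0,2) | p1:escaped | p2:(1,4)->(0,4)->EXIT | p3:(1,5)->(0,5)->EXIT | p4:(0,1)->(0,2)
Step 5: p0:(0,2)->(0,3) | p1:escaped | p2:escaped | p3:escaped | p4:(0,2)->(0,3)
Step 6: p0:(0,3)->(0,4)->EXIT | p1:escaped | p2:escaped | p3:escaped | p4:(0,3)->(0,4)->EXIT
Exit steps: [6, 3, 4, 4, 6]
First to escape: p1 at step 3

Answer: 1 3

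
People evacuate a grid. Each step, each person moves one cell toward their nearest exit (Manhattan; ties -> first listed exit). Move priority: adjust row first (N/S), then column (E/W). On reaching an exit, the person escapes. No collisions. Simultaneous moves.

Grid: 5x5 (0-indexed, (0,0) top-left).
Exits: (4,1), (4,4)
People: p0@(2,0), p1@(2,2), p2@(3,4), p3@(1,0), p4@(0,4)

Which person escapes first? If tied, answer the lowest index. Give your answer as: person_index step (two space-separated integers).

Step 1: p0:(2,0)->(3,0) | p1:(2,2)->(3,2) | p2:(3,4)->(4,4)->EXIT | p3:(1,0)->(2,0) | p4:(0,4)->(1,4)
Step 2: p0:(3,0)->(4,0) | p1:(3,2)->(4,2) | p2:escaped | p3:(2,0)->(3,0) | p4:(1,4)->(2,4)
Step 3: p0:(4,0)->(4,1)->EXIT | p1:(4,2)->(4,1)->EXIT | p2:escaped | p3:(3,0)->(4,0) | p4:(2,4)->(3,4)
Step 4: p0:escaped | p1:escaped | p2:escaped | p3:(4,0)->(4,1)->EXIT | p4:(3,4)->(4,4)->EXIT
Exit steps: [3, 3, 1, 4, 4]
First to escape: p2 at step 1

Answer: 2 1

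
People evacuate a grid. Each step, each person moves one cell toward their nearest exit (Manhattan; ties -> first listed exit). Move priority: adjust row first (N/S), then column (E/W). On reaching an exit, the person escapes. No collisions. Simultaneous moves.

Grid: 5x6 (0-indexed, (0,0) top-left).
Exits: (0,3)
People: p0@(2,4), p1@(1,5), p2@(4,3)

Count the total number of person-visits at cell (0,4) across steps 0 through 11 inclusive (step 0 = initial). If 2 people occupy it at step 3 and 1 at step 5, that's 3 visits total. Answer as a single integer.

Step 0: p0@(2,4) p1@(1,5) p2@(4,3) -> at (0,4): 0 [-], cum=0
Step 1: p0@(1,4) p1@(0,5) p2@(3,3) -> at (0,4): 0 [-], cum=0
Step 2: p0@(0,4) p1@(0,4) p2@(2,3) -> at (0,4): 2 [p0,p1], cum=2
Step 3: p0@ESC p1@ESC p2@(1,3) -> at (0,4): 0 [-], cum=2
Step 4: p0@ESC p1@ESC p2@ESC -> at (0,4): 0 [-], cum=2
Total visits = 2

Answer: 2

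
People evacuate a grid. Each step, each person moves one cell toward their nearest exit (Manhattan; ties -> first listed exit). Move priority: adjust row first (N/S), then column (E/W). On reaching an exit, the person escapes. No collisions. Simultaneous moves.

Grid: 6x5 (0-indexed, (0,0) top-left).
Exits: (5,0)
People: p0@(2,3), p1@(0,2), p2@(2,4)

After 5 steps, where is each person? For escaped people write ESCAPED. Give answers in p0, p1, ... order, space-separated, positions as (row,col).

Step 1: p0:(2,3)->(3,3) | p1:(0,2)->(1,2) | p2:(2,4)->(3,4)
Step 2: p0:(3,3)->(4,3) | p1:(1,2)->(2,2) | p2:(3,4)->(4,4)
Step 3: p0:(4,3)->(5,3) | p1:(2,2)->(3,2) | p2:(4,4)->(5,4)
Step 4: p0:(5,3)->(5,2) | p1:(3,2)->(4,2) | p2:(5,4)->(5,3)
Step 5: p0:(5,2)->(5,1) | p1:(4,2)->(5,2) | p2:(5,3)->(5,2)

(5,1) (5,2) (5,2)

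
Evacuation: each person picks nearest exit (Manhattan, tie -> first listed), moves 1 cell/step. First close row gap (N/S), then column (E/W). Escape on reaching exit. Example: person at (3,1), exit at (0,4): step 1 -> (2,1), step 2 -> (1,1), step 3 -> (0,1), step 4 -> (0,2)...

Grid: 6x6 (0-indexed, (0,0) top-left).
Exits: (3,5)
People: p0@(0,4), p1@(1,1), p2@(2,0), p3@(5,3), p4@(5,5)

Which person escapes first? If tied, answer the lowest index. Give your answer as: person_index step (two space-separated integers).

Answer: 4 2

Derivation:
Step 1: p0:(0,4)->(1,4) | p1:(1,1)->(2,1) | p2:(2,0)->(3,0) | p3:(5,3)->(4,3) | p4:(5,5)->(4,5)
Step 2: p0:(1,4)->(2,4) | p1:(2,1)->(3,1) | p2:(3,0)->(3,1) | p3:(4,3)->(3,3) | p4:(4,5)->(3,5)->EXIT
Step 3: p0:(2,4)->(3,4) | p1:(3,1)->(3,2) | p2:(3,1)->(3,2) | p3:(3,3)->(3,4) | p4:escaped
Step 4: p0:(3,4)->(3,5)->EXIT | p1:(3,2)->(3,3) | p2:(3,2)->(3,3) | p3:(3,4)->(3,5)->EXIT | p4:escaped
Step 5: p0:escaped | p1:(3,3)->(3,4) | p2:(3,3)->(3,4) | p3:escaped | p4:escaped
Step 6: p0:escaped | p1:(3,4)->(3,5)->EXIT | p2:(3,4)->(3,5)->EXIT | p3:escaped | p4:escaped
Exit steps: [4, 6, 6, 4, 2]
First to escape: p4 at step 2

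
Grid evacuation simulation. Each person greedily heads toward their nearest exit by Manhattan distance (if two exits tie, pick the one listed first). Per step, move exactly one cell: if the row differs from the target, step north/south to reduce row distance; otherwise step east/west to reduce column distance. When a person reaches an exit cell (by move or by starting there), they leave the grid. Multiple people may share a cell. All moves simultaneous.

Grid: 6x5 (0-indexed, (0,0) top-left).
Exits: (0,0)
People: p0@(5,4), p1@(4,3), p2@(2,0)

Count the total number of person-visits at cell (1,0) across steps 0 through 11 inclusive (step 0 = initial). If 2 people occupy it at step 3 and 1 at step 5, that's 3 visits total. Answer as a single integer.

Answer: 1

Derivation:
Step 0: p0@(5,4) p1@(4,3) p2@(2,0) -> at (1,0): 0 [-], cum=0
Step 1: p0@(4,4) p1@(3,3) p2@(1,0) -> at (1,0): 1 [p2], cum=1
Step 2: p0@(3,4) p1@(2,3) p2@ESC -> at (1,0): 0 [-], cum=1
Step 3: p0@(2,4) p1@(1,3) p2@ESC -> at (1,0): 0 [-], cum=1
Step 4: p0@(1,4) p1@(0,3) p2@ESC -> at (1,0): 0 [-], cum=1
Step 5: p0@(0,4) p1@(0,2) p2@ESC -> at (1,0): 0 [-], cum=1
Step 6: p0@(0,3) p1@(0,1) p2@ESC -> at (1,0): 0 [-], cum=1
Step 7: p0@(0,2) p1@ESC p2@ESC -> at (1,0): 0 [-], cum=1
Step 8: p0@(0,1) p1@ESC p2@ESC -> at (1,0): 0 [-], cum=1
Step 9: p0@ESC p1@ESC p2@ESC -> at (1,0): 0 [-], cum=1
Total visits = 1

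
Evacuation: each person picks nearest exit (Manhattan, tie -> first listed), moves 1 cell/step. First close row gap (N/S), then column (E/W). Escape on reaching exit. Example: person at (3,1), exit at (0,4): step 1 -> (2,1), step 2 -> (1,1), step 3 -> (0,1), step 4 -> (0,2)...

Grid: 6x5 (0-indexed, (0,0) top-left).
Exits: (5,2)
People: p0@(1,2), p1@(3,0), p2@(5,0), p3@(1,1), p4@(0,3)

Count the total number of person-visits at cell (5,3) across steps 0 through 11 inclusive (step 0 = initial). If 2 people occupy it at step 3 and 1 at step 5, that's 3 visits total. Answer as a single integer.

Step 0: p0@(1,2) p1@(3,0) p2@(5,0) p3@(1,1) p4@(0,3) -> at (5,3): 0 [-], cum=0
Step 1: p0@(2,2) p1@(4,0) p2@(5,1) p3@(2,1) p4@(1,3) -> at (5,3): 0 [-], cum=0
Step 2: p0@(3,2) p1@(5,0) p2@ESC p3@(3,1) p4@(2,3) -> at (5,3): 0 [-], cum=0
Step 3: p0@(4,2) p1@(5,1) p2@ESC p3@(4,1) p4@(3,3) -> at (5,3): 0 [-], cum=0
Step 4: p0@ESC p1@ESC p2@ESC p3@(5,1) p4@(4,3) -> at (5,3): 0 [-], cum=0
Step 5: p0@ESC p1@ESC p2@ESC p3@ESC p4@(5,3) -> at (5,3): 1 [p4], cum=1
Step 6: p0@ESC p1@ESC p2@ESC p3@ESC p4@ESC -> at (5,3): 0 [-], cum=1
Total visits = 1

Answer: 1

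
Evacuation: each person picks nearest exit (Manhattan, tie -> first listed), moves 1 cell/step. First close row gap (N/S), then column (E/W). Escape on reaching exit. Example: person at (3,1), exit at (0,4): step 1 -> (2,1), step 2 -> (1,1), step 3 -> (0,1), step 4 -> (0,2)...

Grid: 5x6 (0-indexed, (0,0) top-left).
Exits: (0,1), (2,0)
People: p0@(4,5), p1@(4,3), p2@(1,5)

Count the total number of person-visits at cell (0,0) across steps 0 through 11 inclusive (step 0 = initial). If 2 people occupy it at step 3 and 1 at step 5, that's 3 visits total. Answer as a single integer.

Answer: 0

Derivation:
Step 0: p0@(4,5) p1@(4,3) p2@(1,5) -> at (0,0): 0 [-], cum=0
Step 1: p0@(3,5) p1@(3,3) p2@(0,5) -> at (0,0): 0 [-], cum=0
Step 2: p0@(2,5) p1@(2,3) p2@(0,4) -> at (0,0): 0 [-], cum=0
Step 3: p0@(2,4) p1@(2,2) p2@(0,3) -> at (0,0): 0 [-], cum=0
Step 4: p0@(2,3) p1@(2,1) p2@(0,2) -> at (0,0): 0 [-], cum=0
Step 5: p0@(2,2) p1@ESC p2@ESC -> at (0,0): 0 [-], cum=0
Step 6: p0@(2,1) p1@ESC p2@ESC -> at (0,0): 0 [-], cum=0
Step 7: p0@ESC p1@ESC p2@ESC -> at (0,0): 0 [-], cum=0
Total visits = 0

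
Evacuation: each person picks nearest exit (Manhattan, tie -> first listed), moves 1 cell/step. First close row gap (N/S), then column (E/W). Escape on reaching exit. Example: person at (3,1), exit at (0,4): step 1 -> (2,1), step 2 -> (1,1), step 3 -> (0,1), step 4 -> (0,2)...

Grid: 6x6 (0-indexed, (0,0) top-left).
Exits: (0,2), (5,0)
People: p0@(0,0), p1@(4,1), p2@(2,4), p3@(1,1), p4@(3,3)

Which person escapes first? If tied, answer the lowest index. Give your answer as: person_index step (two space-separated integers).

Step 1: p0:(0,0)->(0,1) | p1:(4,1)->(5,1) | p2:(2,4)->(1,4) | p3:(1,1)->(0,1) | p4:(3,3)->(2,3)
Step 2: p0:(0,1)->(0,2)->EXIT | p1:(5,1)->(5,0)->EXIT | p2:(1,4)->(0,4) | p3:(0,1)->(0,2)->EXIT | p4:(2,3)->(1,3)
Step 3: p0:escaped | p1:escaped | p2:(0,4)->(0,3) | p3:escaped | p4:(1,3)->(0,3)
Step 4: p0:escaped | p1:escaped | p2:(0,3)->(0,2)->EXIT | p3:escaped | p4:(0,3)->(0,2)->EXIT
Exit steps: [2, 2, 4, 2, 4]
First to escape: p0 at step 2

Answer: 0 2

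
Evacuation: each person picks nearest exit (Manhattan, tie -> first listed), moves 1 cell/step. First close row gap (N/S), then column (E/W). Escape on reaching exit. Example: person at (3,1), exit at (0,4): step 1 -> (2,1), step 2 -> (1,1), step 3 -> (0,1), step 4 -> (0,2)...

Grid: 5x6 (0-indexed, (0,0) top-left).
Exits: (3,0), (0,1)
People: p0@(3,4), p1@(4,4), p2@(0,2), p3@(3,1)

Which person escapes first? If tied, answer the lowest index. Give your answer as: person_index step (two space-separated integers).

Answer: 2 1

Derivation:
Step 1: p0:(3,4)->(3,3) | p1:(4,4)->(3,4) | p2:(0,2)->(0,1)->EXIT | p3:(3,1)->(3,0)->EXIT
Step 2: p0:(3,3)->(3,2) | p1:(3,4)->(3,3) | p2:escaped | p3:escaped
Step 3: p0:(3,2)->(3,1) | p1:(3,3)->(3,2) | p2:escaped | p3:escaped
Step 4: p0:(3,1)->(3,0)->EXIT | p1:(3,2)->(3,1) | p2:escaped | p3:escaped
Step 5: p0:escaped | p1:(3,1)->(3,0)->EXIT | p2:escaped | p3:escaped
Exit steps: [4, 5, 1, 1]
First to escape: p2 at step 1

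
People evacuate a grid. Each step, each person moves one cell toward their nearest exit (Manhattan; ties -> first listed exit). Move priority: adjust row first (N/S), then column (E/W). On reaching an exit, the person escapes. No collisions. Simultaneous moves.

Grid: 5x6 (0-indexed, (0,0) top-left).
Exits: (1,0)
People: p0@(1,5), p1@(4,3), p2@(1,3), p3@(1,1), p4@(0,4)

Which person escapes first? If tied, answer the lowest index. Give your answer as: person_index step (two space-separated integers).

Step 1: p0:(1,5)->(1,4) | p1:(4,3)->(3,3) | p2:(1,3)->(1,2) | p3:(1,1)->(1,0)->EXIT | p4:(0,4)->(1,4)
Step 2: p0:(1,4)->(1,3) | p1:(3,3)->(2,3) | p2:(1,2)->(1,1) | p3:escaped | p4:(1,4)->(1,3)
Step 3: p0:(1,3)->(1,2) | p1:(2,3)->(1,3) | p2:(1,1)->(1,0)->EXIT | p3:escaped | p4:(1,3)->(1,2)
Step 4: p0:(1,2)->(1,1) | p1:(1,3)->(1,2) | p2:escaped | p3:escaped | p4:(1,2)->(1,1)
Step 5: p0:(1,1)->(1,0)->EXIT | p1:(1,2)->(1,1) | p2:escaped | p3:escaped | p4:(1,1)->(1,0)->EXIT
Step 6: p0:escaped | p1:(1,1)->(1,0)->EXIT | p2:escaped | p3:escaped | p4:escaped
Exit steps: [5, 6, 3, 1, 5]
First to escape: p3 at step 1

Answer: 3 1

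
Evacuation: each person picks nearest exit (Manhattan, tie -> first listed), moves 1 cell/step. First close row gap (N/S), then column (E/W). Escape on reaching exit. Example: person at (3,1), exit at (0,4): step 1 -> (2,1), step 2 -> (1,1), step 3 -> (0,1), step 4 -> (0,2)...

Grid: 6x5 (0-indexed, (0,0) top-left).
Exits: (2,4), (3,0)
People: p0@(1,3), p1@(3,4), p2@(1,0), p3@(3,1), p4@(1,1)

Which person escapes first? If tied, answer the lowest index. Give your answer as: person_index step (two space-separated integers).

Step 1: p0:(1,3)->(2,3) | p1:(3,4)->(2,4)->EXIT | p2:(1,0)->(2,0) | p3:(3,1)->(3,0)->EXIT | p4:(1,1)->(2,1)
Step 2: p0:(2,3)->(2,4)->EXIT | p1:escaped | p2:(2,0)->(3,0)->EXIT | p3:escaped | p4:(2,1)->(3,1)
Step 3: p0:escaped | p1:escaped | p2:escaped | p3:escaped | p4:(3,1)->(3,0)->EXIT
Exit steps: [2, 1, 2, 1, 3]
First to escape: p1 at step 1

Answer: 1 1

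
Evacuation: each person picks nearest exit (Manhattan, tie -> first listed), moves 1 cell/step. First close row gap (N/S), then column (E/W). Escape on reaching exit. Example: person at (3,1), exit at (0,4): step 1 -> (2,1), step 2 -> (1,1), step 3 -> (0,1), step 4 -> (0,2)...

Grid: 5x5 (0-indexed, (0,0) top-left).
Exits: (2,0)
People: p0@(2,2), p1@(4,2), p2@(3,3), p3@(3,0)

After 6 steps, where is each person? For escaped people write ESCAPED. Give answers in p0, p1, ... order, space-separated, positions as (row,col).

Step 1: p0:(2,2)->(2,1) | p1:(4,2)->(3,2) | p2:(3,3)->(2,3) | p3:(3,0)->(2,0)->EXIT
Step 2: p0:(2,1)->(2,0)->EXIT | p1:(3,2)->(2,2) | p2:(2,3)->(2,2) | p3:escaped
Step 3: p0:escaped | p1:(2,2)->(2,1) | p2:(2,2)->(2,1) | p3:escaped
Step 4: p0:escaped | p1:(2,1)->(2,0)->EXIT | p2:(2,1)->(2,0)->EXIT | p3:escaped

ESCAPED ESCAPED ESCAPED ESCAPED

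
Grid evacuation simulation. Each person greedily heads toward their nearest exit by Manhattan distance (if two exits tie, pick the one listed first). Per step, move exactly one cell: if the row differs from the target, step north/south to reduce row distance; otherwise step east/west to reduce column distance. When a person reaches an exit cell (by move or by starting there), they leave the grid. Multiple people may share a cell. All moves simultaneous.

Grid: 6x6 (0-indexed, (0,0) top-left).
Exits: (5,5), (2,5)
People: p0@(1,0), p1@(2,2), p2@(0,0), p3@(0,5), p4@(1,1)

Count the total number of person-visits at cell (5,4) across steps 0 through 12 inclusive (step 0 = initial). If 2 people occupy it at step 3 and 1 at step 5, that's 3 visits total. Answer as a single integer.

Step 0: p0@(1,0) p1@(2,2) p2@(0,0) p3@(0,5) p4@(1,1) -> at (5,4): 0 [-], cum=0
Step 1: p0@(2,0) p1@(2,3) p2@(1,0) p3@(1,5) p4@(2,1) -> at (5,4): 0 [-], cum=0
Step 2: p0@(2,1) p1@(2,4) p2@(2,0) p3@ESC p4@(2,2) -> at (5,4): 0 [-], cum=0
Step 3: p0@(2,2) p1@ESC p2@(2,1) p3@ESC p4@(2,3) -> at (5,4): 0 [-], cum=0
Step 4: p0@(2,3) p1@ESC p2@(2,2) p3@ESC p4@(2,4) -> at (5,4): 0 [-], cum=0
Step 5: p0@(2,4) p1@ESC p2@(2,3) p3@ESC p4@ESC -> at (5,4): 0 [-], cum=0
Step 6: p0@ESC p1@ESC p2@(2,4) p3@ESC p4@ESC -> at (5,4): 0 [-], cum=0
Step 7: p0@ESC p1@ESC p2@ESC p3@ESC p4@ESC -> at (5,4): 0 [-], cum=0
Total visits = 0

Answer: 0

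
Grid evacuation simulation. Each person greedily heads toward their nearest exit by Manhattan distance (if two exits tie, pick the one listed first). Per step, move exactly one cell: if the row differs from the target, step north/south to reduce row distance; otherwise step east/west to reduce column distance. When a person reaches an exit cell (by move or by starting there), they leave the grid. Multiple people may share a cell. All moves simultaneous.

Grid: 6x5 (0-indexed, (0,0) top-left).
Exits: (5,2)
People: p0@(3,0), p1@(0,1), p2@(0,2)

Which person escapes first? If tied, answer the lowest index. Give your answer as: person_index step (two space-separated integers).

Answer: 0 4

Derivation:
Step 1: p0:(3,0)->(4,0) | p1:(0,1)->(1,1) | p2:(0,2)->(1,2)
Step 2: p0:(4,0)->(5,0) | p1:(1,1)->(2,1) | p2:(1,2)->(2,2)
Step 3: p0:(5,0)->(5,1) | p1:(2,1)->(3,1) | p2:(2,2)->(3,2)
Step 4: p0:(5,1)->(5,2)->EXIT | p1:(3,1)->(4,1) | p2:(3,2)->(4,2)
Step 5: p0:escaped | p1:(4,1)->(5,1) | p2:(4,2)->(5,2)->EXIT
Step 6: p0:escaped | p1:(5,1)->(5,2)->EXIT | p2:escaped
Exit steps: [4, 6, 5]
First to escape: p0 at step 4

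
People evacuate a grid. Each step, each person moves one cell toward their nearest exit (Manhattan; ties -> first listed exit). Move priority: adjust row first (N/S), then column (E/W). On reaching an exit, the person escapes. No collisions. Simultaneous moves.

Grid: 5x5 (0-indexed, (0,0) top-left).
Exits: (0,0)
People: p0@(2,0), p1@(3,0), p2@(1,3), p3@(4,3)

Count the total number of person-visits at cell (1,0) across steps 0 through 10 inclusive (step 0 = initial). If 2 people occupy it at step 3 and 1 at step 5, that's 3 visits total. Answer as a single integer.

Step 0: p0@(2,0) p1@(3,0) p2@(1,3) p3@(4,3) -> at (1,0): 0 [-], cum=0
Step 1: p0@(1,0) p1@(2,0) p2@(0,3) p3@(3,3) -> at (1,0): 1 [p0], cum=1
Step 2: p0@ESC p1@(1,0) p2@(0,2) p3@(2,3) -> at (1,0): 1 [p1], cum=2
Step 3: p0@ESC p1@ESC p2@(0,1) p3@(1,3) -> at (1,0): 0 [-], cum=2
Step 4: p0@ESC p1@ESC p2@ESC p3@(0,3) -> at (1,0): 0 [-], cum=2
Step 5: p0@ESC p1@ESC p2@ESC p3@(0,2) -> at (1,0): 0 [-], cum=2
Step 6: p0@ESC p1@ESC p2@ESC p3@(0,1) -> at (1,0): 0 [-], cum=2
Step 7: p0@ESC p1@ESC p2@ESC p3@ESC -> at (1,0): 0 [-], cum=2
Total visits = 2

Answer: 2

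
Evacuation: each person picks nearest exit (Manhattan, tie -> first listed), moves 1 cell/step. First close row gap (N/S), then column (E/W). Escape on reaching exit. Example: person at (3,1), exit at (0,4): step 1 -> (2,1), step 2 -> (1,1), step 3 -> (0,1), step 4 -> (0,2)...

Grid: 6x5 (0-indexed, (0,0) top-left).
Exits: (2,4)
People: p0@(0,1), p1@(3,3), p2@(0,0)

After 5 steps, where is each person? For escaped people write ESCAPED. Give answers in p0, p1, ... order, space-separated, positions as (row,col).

Step 1: p0:(0,1)->(1,1) | p1:(3,3)->(2,3) | p2:(0,0)->(1,0)
Step 2: p0:(1,1)->(2,1) | p1:(2,3)->(2,4)->EXIT | p2:(1,0)->(2,0)
Step 3: p0:(2,1)->(2,2) | p1:escaped | p2:(2,0)->(2,1)
Step 4: p0:(2,2)->(2,3) | p1:escaped | p2:(2,1)->(2,2)
Step 5: p0:(2,3)->(2,4)->EXIT | p1:escaped | p2:(2,2)->(2,3)

ESCAPED ESCAPED (2,3)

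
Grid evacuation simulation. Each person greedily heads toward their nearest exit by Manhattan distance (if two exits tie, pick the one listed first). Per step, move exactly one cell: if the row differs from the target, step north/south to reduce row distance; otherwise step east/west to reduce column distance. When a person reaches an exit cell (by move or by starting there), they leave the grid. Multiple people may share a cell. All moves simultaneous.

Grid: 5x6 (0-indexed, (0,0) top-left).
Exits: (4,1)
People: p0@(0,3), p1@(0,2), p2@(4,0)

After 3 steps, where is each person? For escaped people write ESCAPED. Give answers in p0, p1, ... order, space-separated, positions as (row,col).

Step 1: p0:(0,3)->(1,3) | p1:(0,2)->(1,2) | p2:(4,0)->(4,1)->EXIT
Step 2: p0:(1,3)->(2,3) | p1:(1,2)->(2,2) | p2:escaped
Step 3: p0:(2,3)->(3,3) | p1:(2,2)->(3,2) | p2:escaped

(3,3) (3,2) ESCAPED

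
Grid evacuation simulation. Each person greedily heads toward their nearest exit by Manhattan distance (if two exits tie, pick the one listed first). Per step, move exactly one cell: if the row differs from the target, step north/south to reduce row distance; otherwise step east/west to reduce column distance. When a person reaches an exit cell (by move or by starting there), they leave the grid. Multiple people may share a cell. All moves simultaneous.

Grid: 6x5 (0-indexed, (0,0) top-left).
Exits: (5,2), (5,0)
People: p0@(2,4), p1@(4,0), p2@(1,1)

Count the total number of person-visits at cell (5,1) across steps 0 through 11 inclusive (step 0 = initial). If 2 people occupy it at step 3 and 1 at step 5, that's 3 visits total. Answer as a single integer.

Step 0: p0@(2,4) p1@(4,0) p2@(1,1) -> at (5,1): 0 [-], cum=0
Step 1: p0@(3,4) p1@ESC p2@(2,1) -> at (5,1): 0 [-], cum=0
Step 2: p0@(4,4) p1@ESC p2@(3,1) -> at (5,1): 0 [-], cum=0
Step 3: p0@(5,4) p1@ESC p2@(4,1) -> at (5,1): 0 [-], cum=0
Step 4: p0@(5,3) p1@ESC p2@(5,1) -> at (5,1): 1 [p2], cum=1
Step 5: p0@ESC p1@ESC p2@ESC -> at (5,1): 0 [-], cum=1
Total visits = 1

Answer: 1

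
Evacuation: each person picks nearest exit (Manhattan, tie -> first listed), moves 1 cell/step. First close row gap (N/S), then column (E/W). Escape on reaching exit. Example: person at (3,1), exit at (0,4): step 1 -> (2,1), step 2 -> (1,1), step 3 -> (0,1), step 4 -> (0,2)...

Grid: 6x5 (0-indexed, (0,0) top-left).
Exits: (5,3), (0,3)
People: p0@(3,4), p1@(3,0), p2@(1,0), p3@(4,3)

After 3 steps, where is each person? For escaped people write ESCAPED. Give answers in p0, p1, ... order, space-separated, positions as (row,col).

Step 1: p0:(3,4)->(4,4) | p1:(3,0)->(4,0) | p2:(1,0)->(0,0) | p3:(4,3)->(5,3)->EXIT
Step 2: p0:(4,4)->(5,4) | p1:(4,0)->(5,0) | p2:(0,0)->(0,1) | p3:escaped
Step 3: p0:(5,4)->(5,3)->EXIT | p1:(5,0)->(5,1) | p2:(0,1)->(0,2) | p3:escaped

ESCAPED (5,1) (0,2) ESCAPED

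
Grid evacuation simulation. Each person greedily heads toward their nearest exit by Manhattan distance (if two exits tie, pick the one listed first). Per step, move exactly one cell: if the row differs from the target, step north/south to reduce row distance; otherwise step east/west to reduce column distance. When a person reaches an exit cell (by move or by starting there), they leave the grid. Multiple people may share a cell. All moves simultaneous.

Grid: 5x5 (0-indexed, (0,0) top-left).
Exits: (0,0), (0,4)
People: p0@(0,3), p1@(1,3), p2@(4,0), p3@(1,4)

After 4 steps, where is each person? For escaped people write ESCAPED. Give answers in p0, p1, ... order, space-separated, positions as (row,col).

Step 1: p0:(0,3)->(0,4)->EXIT | p1:(1,3)->(0,3) | p2:(4,0)->(3,0) | p3:(1,4)->(0,4)->EXIT
Step 2: p0:escaped | p1:(0,3)->(0,4)->EXIT | p2:(3,0)->(2,0) | p3:escaped
Step 3: p0:escaped | p1:escaped | p2:(2,0)->(1,0) | p3:escaped
Step 4: p0:escaped | p1:escaped | p2:(1,0)->(0,0)->EXIT | p3:escaped

ESCAPED ESCAPED ESCAPED ESCAPED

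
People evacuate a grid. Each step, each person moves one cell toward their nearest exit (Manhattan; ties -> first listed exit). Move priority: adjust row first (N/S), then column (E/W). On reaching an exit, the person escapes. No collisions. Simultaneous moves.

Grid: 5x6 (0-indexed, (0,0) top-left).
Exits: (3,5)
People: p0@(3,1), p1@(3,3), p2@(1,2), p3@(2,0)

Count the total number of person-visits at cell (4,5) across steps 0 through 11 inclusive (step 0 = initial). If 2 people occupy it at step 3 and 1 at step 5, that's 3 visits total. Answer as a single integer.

Step 0: p0@(3,1) p1@(3,3) p2@(1,2) p3@(2,0) -> at (4,5): 0 [-], cum=0
Step 1: p0@(3,2) p1@(3,4) p2@(2,2) p3@(3,0) -> at (4,5): 0 [-], cum=0
Step 2: p0@(3,3) p1@ESC p2@(3,2) p3@(3,1) -> at (4,5): 0 [-], cum=0
Step 3: p0@(3,4) p1@ESC p2@(3,3) p3@(3,2) -> at (4,5): 0 [-], cum=0
Step 4: p0@ESC p1@ESC p2@(3,4) p3@(3,3) -> at (4,5): 0 [-], cum=0
Step 5: p0@ESC p1@ESC p2@ESC p3@(3,4) -> at (4,5): 0 [-], cum=0
Step 6: p0@ESC p1@ESC p2@ESC p3@ESC -> at (4,5): 0 [-], cum=0
Total visits = 0

Answer: 0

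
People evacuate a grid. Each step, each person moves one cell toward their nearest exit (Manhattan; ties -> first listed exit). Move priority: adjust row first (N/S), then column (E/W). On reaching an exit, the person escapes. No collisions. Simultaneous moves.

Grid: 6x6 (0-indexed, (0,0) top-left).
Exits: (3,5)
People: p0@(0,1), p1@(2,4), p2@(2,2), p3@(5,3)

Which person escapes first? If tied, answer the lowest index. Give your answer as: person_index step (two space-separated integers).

Answer: 1 2

Derivation:
Step 1: p0:(0,1)->(1,1) | p1:(2,4)->(3,4) | p2:(2,2)->(3,2) | p3:(5,3)->(4,3)
Step 2: p0:(1,1)->(2,1) | p1:(3,4)->(3,5)->EXIT | p2:(3,2)->(3,3) | p3:(4,3)->(3,3)
Step 3: p0:(2,1)->(3,1) | p1:escaped | p2:(3,3)->(3,4) | p3:(3,3)->(3,4)
Step 4: p0:(3,1)->(3,2) | p1:escaped | p2:(3,4)->(3,5)->EXIT | p3:(3,4)->(3,5)->EXIT
Step 5: p0:(3,2)->(3,3) | p1:escaped | p2:escaped | p3:escaped
Step 6: p0:(3,3)->(3,4) | p1:escaped | p2:escaped | p3:escaped
Step 7: p0:(3,4)->(3,5)->EXIT | p1:escaped | p2:escaped | p3:escaped
Exit steps: [7, 2, 4, 4]
First to escape: p1 at step 2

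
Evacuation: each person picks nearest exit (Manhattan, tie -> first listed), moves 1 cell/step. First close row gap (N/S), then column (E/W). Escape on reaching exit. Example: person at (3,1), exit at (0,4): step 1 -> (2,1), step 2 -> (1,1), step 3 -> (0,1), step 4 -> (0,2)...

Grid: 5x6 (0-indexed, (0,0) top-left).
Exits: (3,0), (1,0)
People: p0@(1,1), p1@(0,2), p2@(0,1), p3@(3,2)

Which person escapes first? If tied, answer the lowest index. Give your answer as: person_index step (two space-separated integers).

Answer: 0 1

Derivation:
Step 1: p0:(1,1)->(1,0)->EXIT | p1:(0,2)->(1,2) | p2:(0,1)->(1,1) | p3:(3,2)->(3,1)
Step 2: p0:escaped | p1:(1,2)->(1,1) | p2:(1,1)->(1,0)->EXIT | p3:(3,1)->(3,0)->EXIT
Step 3: p0:escaped | p1:(1,1)->(1,0)->EXIT | p2:escaped | p3:escaped
Exit steps: [1, 3, 2, 2]
First to escape: p0 at step 1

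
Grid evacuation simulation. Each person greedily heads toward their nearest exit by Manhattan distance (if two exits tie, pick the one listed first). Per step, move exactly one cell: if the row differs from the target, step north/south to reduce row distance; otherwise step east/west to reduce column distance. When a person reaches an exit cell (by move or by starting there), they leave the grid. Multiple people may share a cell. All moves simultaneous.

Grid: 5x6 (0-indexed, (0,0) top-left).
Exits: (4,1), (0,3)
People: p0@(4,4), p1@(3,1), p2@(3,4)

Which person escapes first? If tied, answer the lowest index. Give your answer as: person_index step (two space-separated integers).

Step 1: p0:(4,4)->(4,3) | p1:(3,1)->(4,1)->EXIT | p2:(3,4)->(4,4)
Step 2: p0:(4,3)->(4,2) | p1:escaped | p2:(4,4)->(4,3)
Step 3: p0:(4,2)->(4,1)->EXIT | p1:escaped | p2:(4,3)->(4,2)
Step 4: p0:escaped | p1:escaped | p2:(4,2)->(4,1)->EXIT
Exit steps: [3, 1, 4]
First to escape: p1 at step 1

Answer: 1 1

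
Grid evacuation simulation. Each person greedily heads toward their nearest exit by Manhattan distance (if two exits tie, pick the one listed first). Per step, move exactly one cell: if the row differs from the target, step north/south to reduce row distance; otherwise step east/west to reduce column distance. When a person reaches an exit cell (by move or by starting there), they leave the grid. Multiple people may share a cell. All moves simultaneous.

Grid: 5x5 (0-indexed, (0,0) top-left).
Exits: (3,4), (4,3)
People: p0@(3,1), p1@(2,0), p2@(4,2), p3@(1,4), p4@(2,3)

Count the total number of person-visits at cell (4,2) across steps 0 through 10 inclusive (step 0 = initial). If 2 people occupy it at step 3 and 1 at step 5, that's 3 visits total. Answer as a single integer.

Step 0: p0@(3,1) p1@(2,0) p2@(4,2) p3@(1,4) p4@(2,3) -> at (4,2): 1 [p2], cum=1
Step 1: p0@(3,2) p1@(3,0) p2@ESC p3@(2,4) p4@(3,3) -> at (4,2): 0 [-], cum=1
Step 2: p0@(3,3) p1@(3,1) p2@ESC p3@ESC p4@ESC -> at (4,2): 0 [-], cum=1
Step 3: p0@ESC p1@(3,2) p2@ESC p3@ESC p4@ESC -> at (4,2): 0 [-], cum=1
Step 4: p0@ESC p1@(3,3) p2@ESC p3@ESC p4@ESC -> at (4,2): 0 [-], cum=1
Step 5: p0@ESC p1@ESC p2@ESC p3@ESC p4@ESC -> at (4,2): 0 [-], cum=1
Total visits = 1

Answer: 1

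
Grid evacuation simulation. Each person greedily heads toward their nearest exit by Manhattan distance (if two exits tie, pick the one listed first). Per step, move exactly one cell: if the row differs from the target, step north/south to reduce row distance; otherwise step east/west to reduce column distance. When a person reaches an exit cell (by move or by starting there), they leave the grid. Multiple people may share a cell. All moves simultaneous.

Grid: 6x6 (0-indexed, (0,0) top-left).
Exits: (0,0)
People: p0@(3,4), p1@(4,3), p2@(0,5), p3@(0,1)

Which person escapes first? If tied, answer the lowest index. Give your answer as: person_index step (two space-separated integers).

Answer: 3 1

Derivation:
Step 1: p0:(3,4)->(2,4) | p1:(4,3)->(3,3) | p2:(0,5)->(0,4) | p3:(0,1)->(0,0)->EXIT
Step 2: p0:(2,4)->(1,4) | p1:(3,3)->(2,3) | p2:(0,4)->(0,3) | p3:escaped
Step 3: p0:(1,4)->(0,4) | p1:(2,3)->(1,3) | p2:(0,3)->(0,2) | p3:escaped
Step 4: p0:(0,4)->(0,3) | p1:(1,3)->(0,3) | p2:(0,2)->(0,1) | p3:escaped
Step 5: p0:(0,3)->(0,2) | p1:(0,3)->(0,2) | p2:(0,1)->(0,0)->EXIT | p3:escaped
Step 6: p0:(0,2)->(0,1) | p1:(0,2)->(0,1) | p2:escaped | p3:escaped
Step 7: p0:(0,1)->(0,0)->EXIT | p1:(0,1)->(0,0)->EXIT | p2:escaped | p3:escaped
Exit steps: [7, 7, 5, 1]
First to escape: p3 at step 1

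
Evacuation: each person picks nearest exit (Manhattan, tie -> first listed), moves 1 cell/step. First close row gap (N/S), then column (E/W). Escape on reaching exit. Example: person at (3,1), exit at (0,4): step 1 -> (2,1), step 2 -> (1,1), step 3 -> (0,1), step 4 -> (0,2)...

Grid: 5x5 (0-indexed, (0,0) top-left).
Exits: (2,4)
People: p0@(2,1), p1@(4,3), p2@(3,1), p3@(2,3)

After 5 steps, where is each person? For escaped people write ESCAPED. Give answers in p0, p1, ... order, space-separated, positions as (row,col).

Step 1: p0:(2,1)->(2,2) | p1:(4,3)->(3,3) | p2:(3,1)->(2,1) | p3:(2,3)->(2,4)->EXIT
Step 2: p0:(2,2)->(2,3) | p1:(3,3)->(2,3) | p2:(2,1)->(2,2) | p3:escaped
Step 3: p0:(2,3)->(2,4)->EXIT | p1:(2,3)->(2,4)->EXIT | p2:(2,2)->(2,3) | p3:escaped
Step 4: p0:escaped | p1:escaped | p2:(2,3)->(2,4)->EXIT | p3:escaped

ESCAPED ESCAPED ESCAPED ESCAPED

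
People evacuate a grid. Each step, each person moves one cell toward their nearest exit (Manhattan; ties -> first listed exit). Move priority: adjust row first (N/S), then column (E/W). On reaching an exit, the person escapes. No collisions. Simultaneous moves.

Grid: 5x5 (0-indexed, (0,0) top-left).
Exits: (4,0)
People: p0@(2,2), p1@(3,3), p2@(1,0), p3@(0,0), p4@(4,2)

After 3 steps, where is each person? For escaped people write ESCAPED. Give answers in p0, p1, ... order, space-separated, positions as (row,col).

Step 1: p0:(2,2)->(3,2) | p1:(3,3)->(4,3) | p2:(1,0)->(2,0) | p3:(0,0)->(1,0) | p4:(4,2)->(4,1)
Step 2: p0:(3,2)->(4,2) | p1:(4,3)->(4,2) | p2:(2,0)->(3,0) | p3:(1,0)->(2,0) | p4:(4,1)->(4,0)->EXIT
Step 3: p0:(4,2)->(4,1) | p1:(4,2)->(4,1) | p2:(3,0)->(4,0)->EXIT | p3:(2,0)->(3,0) | p4:escaped

(4,1) (4,1) ESCAPED (3,0) ESCAPED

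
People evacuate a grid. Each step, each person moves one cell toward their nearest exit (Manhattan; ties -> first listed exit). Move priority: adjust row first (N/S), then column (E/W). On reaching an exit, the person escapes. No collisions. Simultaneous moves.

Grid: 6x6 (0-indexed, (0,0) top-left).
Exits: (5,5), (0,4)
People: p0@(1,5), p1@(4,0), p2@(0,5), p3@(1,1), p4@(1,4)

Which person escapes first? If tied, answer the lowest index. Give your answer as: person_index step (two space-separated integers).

Step 1: p0:(1,5)->(0,5) | p1:(4,0)->(5,0) | p2:(0,5)->(0,4)->EXIT | p3:(1,1)->(0,1) | p4:(1,4)->(0,4)->EXIT
Step 2: p0:(0,5)->(0,4)->EXIT | p1:(5,0)->(5,1) | p2:escaped | p3:(0,1)->(0,2) | p4:escaped
Step 3: p0:escaped | p1:(5,1)->(5,2) | p2:escaped | p3:(0,2)->(0,3) | p4:escaped
Step 4: p0:escaped | p1:(5,2)->(5,3) | p2:escaped | p3:(0,3)->(0,4)->EXIT | p4:escaped
Step 5: p0:escaped | p1:(5,3)->(5,4) | p2:escaped | p3:escaped | p4:escaped
Step 6: p0:escaped | p1:(5,4)->(5,5)->EXIT | p2:escaped | p3:escaped | p4:escaped
Exit steps: [2, 6, 1, 4, 1]
First to escape: p2 at step 1

Answer: 2 1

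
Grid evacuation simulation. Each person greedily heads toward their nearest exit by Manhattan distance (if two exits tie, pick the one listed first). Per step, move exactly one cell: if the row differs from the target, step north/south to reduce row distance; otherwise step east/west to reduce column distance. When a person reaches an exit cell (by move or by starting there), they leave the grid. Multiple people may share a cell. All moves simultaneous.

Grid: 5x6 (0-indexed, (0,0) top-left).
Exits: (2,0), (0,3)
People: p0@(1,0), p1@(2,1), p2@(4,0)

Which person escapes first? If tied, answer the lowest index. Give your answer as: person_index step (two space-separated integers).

Step 1: p0:(1,0)->(2,0)->EXIT | p1:(2,1)->(2,0)->EXIT | p2:(4,0)->(3,0)
Step 2: p0:escaped | p1:escaped | p2:(3,0)->(2,0)->EXIT
Exit steps: [1, 1, 2]
First to escape: p0 at step 1

Answer: 0 1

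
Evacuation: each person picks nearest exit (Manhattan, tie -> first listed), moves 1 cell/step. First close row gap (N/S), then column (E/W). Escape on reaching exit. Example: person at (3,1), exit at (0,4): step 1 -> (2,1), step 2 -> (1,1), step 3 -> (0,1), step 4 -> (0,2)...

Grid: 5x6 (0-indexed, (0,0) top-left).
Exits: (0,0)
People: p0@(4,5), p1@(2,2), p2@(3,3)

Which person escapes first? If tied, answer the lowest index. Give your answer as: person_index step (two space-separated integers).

Answer: 1 4

Derivation:
Step 1: p0:(4,5)->(3,5) | p1:(2,2)->(1,2) | p2:(3,3)->(2,3)
Step 2: p0:(3,5)->(2,5) | p1:(1,2)->(0,2) | p2:(2,3)->(1,3)
Step 3: p0:(2,5)->(1,5) | p1:(0,2)->(0,1) | p2:(1,3)->(0,3)
Step 4: p0:(1,5)->(0,5) | p1:(0,1)->(0,0)->EXIT | p2:(0,3)->(0,2)
Step 5: p0:(0,5)->(0,4) | p1:escaped | p2:(0,2)->(0,1)
Step 6: p0:(0,4)->(0,3) | p1:escaped | p2:(0,1)->(0,0)->EXIT
Step 7: p0:(0,3)->(0,2) | p1:escaped | p2:escaped
Step 8: p0:(0,2)->(0,1) | p1:escaped | p2:escaped
Step 9: p0:(0,1)->(0,0)->EXIT | p1:escaped | p2:escaped
Exit steps: [9, 4, 6]
First to escape: p1 at step 4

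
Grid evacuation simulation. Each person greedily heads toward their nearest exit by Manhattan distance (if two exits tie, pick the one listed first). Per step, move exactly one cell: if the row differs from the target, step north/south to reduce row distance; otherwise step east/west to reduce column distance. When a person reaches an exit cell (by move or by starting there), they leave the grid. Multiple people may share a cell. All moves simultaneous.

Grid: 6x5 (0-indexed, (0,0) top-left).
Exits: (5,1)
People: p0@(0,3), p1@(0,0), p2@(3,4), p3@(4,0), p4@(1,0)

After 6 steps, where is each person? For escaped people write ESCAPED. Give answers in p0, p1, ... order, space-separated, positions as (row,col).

Step 1: p0:(0,3)->(1,3) | p1:(0,0)->(1,0) | p2:(3,4)->(4,4) | p3:(4,0)->(5,0) | p4:(1,0)->(2,0)
Step 2: p0:(1,3)->(2,3) | p1:(1,0)->(2,0) | p2:(4,4)->(5,4) | p3:(5,0)->(5,1)->EXIT | p4:(2,0)->(3,0)
Step 3: p0:(2,3)->(3,3) | p1:(2,0)->(3,0) | p2:(5,4)->(5,3) | p3:escaped | p4:(3,0)->(4,0)
Step 4: p0:(3,3)->(4,3) | p1:(3,0)->(4,0) | p2:(5,3)->(5,2) | p3:escaped | p4:(4,0)->(5,0)
Step 5: p0:(4,3)->(5,3) | p1:(4,0)->(5,0) | p2:(5,2)->(5,1)->EXIT | p3:escaped | p4:(5,0)->(5,1)->EXIT
Step 6: p0:(5,3)->(5,2) | p1:(5,0)->(5,1)->EXIT | p2:escaped | p3:escaped | p4:escaped

(5,2) ESCAPED ESCAPED ESCAPED ESCAPED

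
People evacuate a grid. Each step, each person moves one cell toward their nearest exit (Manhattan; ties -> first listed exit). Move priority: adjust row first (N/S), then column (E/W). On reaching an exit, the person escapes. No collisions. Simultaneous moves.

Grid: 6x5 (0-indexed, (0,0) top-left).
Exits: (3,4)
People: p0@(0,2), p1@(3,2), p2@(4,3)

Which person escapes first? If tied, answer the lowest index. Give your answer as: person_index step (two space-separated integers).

Step 1: p0:(0,2)->(1,2) | p1:(3,2)->(3,3) | p2:(4,3)->(3,3)
Step 2: p0:(1,2)->(2,2) | p1:(3,3)->(3,4)->EXIT | p2:(3,3)->(3,4)->EXIT
Step 3: p0:(2,2)->(3,2) | p1:escaped | p2:escaped
Step 4: p0:(3,2)->(3,3) | p1:escaped | p2:escaped
Step 5: p0:(3,3)->(3,4)->EXIT | p1:escaped | p2:escaped
Exit steps: [5, 2, 2]
First to escape: p1 at step 2

Answer: 1 2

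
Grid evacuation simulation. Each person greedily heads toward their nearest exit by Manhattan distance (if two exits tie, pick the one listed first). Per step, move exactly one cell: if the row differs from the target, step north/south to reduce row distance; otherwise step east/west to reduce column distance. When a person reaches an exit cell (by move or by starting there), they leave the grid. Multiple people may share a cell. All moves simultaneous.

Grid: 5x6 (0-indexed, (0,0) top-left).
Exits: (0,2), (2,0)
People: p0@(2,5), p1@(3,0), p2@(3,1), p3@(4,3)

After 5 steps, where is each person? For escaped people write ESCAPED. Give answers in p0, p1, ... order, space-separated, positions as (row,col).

Step 1: p0:(2,5)->(1,5) | p1:(3,0)->(2,0)->EXIT | p2:(3,1)->(2,1) | p3:(4,3)->(3,3)
Step 2: p0:(1,5)->(0,5) | p1:escaped | p2:(2,1)->(2,0)->EXIT | p3:(3,3)->(2,3)
Step 3: p0:(0,5)->(0,4) | p1:escaped | p2:escaped | p3:(2,3)->(1,3)
Step 4: p0:(0,4)->(0,3) | p1:escaped | p2:escaped | p3:(1,3)->(0,3)
Step 5: p0:(0,3)->(0,2)->EXIT | p1:escaped | p2:escaped | p3:(0,3)->(0,2)->EXIT

ESCAPED ESCAPED ESCAPED ESCAPED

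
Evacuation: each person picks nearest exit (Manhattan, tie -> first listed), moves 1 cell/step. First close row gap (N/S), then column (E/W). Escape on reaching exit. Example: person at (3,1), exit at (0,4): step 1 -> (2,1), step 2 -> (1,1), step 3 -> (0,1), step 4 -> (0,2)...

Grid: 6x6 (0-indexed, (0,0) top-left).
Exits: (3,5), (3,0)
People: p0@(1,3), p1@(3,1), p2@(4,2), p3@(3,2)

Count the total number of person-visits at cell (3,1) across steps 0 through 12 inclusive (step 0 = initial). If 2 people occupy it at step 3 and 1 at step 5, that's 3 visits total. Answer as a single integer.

Answer: 3

Derivation:
Step 0: p0@(1,3) p1@(3,1) p2@(4,2) p3@(3,2) -> at (3,1): 1 [p1], cum=1
Step 1: p0@(2,3) p1@ESC p2@(3,2) p3@(3,1) -> at (3,1): 1 [p3], cum=2
Step 2: p0@(3,3) p1@ESC p2@(3,1) p3@ESC -> at (3,1): 1 [p2], cum=3
Step 3: p0@(3,4) p1@ESC p2@ESC p3@ESC -> at (3,1): 0 [-], cum=3
Step 4: p0@ESC p1@ESC p2@ESC p3@ESC -> at (3,1): 0 [-], cum=3
Total visits = 3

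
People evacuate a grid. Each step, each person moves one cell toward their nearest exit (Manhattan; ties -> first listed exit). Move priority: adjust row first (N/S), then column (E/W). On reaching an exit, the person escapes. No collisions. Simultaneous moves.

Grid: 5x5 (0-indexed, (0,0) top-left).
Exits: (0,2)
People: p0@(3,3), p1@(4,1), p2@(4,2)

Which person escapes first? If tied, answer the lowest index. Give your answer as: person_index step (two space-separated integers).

Step 1: p0:(3,3)->(2,3) | p1:(4,1)->(3,1) | p2:(4,2)->(3,2)
Step 2: p0:(2,3)->(1,3) | p1:(3,1)->(2,1) | p2:(3,2)->(2,2)
Step 3: p0:(1,3)->(0,3) | p1:(2,1)->(1,1) | p2:(2,2)->(1,2)
Step 4: p0:(0,3)->(0,2)->EXIT | p1:(1,1)->(0,1) | p2:(1,2)->(0,2)->EXIT
Step 5: p0:escaped | p1:(0,1)->(0,2)->EXIT | p2:escaped
Exit steps: [4, 5, 4]
First to escape: p0 at step 4

Answer: 0 4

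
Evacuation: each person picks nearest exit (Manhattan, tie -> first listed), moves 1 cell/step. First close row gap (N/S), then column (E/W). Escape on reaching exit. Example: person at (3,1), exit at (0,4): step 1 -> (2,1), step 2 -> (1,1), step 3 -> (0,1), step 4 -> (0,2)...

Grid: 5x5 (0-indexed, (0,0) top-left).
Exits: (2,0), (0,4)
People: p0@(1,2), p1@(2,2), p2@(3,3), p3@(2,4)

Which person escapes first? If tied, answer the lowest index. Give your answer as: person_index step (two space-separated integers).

Step 1: p0:(1,2)->(2,2) | p1:(2,2)->(2,1) | p2:(3,3)->(2,3) | p3:(2,4)->(1,4)
Step 2: p0:(2,2)->(2,1) | p1:(2,1)->(2,0)->EXIT | p2:(2,3)->(2,2) | p3:(1,4)->(0,4)->EXIT
Step 3: p0:(2,1)->(2,0)->EXIT | p1:escaped | p2:(2,2)->(2,1) | p3:escaped
Step 4: p0:escaped | p1:escaped | p2:(2,1)->(2,0)->EXIT | p3:escaped
Exit steps: [3, 2, 4, 2]
First to escape: p1 at step 2

Answer: 1 2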